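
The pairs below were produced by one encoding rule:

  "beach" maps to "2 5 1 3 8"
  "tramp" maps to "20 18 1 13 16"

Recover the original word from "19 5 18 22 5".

serve

b is letter #2 and maps to 2: an offset of 0. Each letter is replaced by its alphabet position (a=1, b=2, …, z=26).
Undoing it on 19 5 18 22 5: 19=s, 5=e, 18=r, 22=v, 5=e.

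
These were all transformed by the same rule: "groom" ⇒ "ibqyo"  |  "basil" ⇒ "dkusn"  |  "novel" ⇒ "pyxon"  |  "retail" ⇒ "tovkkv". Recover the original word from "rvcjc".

Shifts by position in groom: pos 0: g→i (+2), pos 1: r→b (+10), pos 2: o→q (+2), pos 3: o→y (+10) — repeating every 2. A repeating key of period 2 is used — shifts +2, +10 over and over.
Decoding rvcjc: r−2=p, v−10=l, c−2=a, j−10=z, c−2=a.

plaza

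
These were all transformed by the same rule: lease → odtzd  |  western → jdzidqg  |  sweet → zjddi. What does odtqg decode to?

l(11)→o(14) and e(4)→d(3) fit y≡9x+19 (mod 26); the inverse of 9 mod 26 is 3. This is an affine cipher: with a=0,…,z=25, each position x becomes (9x+19) mod 26.
Reversing it on odtqg: o(14)→3·(14−19)≡11=l; d(3)→3·(3−19)≡4=e; t(19)→3·(19−19)≡0=a; q(16)→3·(16−19)≡17=r; g(6)→3·(6−19)≡13=n (all mod 26).

learn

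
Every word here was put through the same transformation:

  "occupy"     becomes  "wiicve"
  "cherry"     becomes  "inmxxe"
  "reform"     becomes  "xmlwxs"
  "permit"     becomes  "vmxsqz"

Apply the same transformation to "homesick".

nwsmyqiq

The shift depends on letter class: consonant c→i is +6, but vowel o→w is +8. Two shifts are in play — +8 for a/e/i/o/u, +6 for every other letter.
On homesick: h(cons)+6=n, o(vowel)+8=w, m(cons)+6=s, e(vowel)+8=m, s(cons)+6=y, i(vowel)+8=q, c(cons)+6=i, k(cons)+6=q.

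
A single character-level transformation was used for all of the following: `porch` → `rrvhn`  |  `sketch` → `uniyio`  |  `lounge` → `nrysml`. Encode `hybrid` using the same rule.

jbfwok

In porch: p→r is +2, o→r is +3, r→v is +4, c→h is +5 — the shift increases by 1 each position. Letter i (0-indexed) is shifted by i+2, so successive shifts are 2, 3, 4, ….
On hybrid: h+2=j, y+3=b, b+4=f, r+5=w, i+6=o, d+7=k.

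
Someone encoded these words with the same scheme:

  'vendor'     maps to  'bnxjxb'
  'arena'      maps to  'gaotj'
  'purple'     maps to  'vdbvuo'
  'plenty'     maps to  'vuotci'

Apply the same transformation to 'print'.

vastc

Shifts by position in vendor: pos 0: v→b (+6), pos 1: e→n (+9), pos 2: n→x (+10), pos 3: d→j (+6), pos 4: o→x (+9), pos 5: r→b (+10) — repeating every 3. The shifts repeat in a cycle of length 3: positions 0,1,… shift by +6, +9, +10, then the pattern repeats.
On print: p+6=v, r+9=a, i+10=s, n+6=t, t+9=c.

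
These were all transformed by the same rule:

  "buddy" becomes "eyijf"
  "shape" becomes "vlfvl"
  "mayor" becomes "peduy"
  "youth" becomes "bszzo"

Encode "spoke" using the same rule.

In buddy: b→e is +3, u→y is +4, d→i is +5, d→j is +6 — the shift increases by 1 each position. Each letter shifts forward by (position + 3), i.e. 3, 4, 5, … — the shift grows by one for each successive letter.
Applying it to spoke: s+3=v, p+4=t, o+5=t, k+6=q, e+7=l.

vttql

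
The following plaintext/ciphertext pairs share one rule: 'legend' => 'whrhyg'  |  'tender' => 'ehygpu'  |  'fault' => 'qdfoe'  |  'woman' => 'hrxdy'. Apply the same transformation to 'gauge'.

The shifts repeat in a cycle of length 2: positions 0,1,… shift by +11, +3, then the pattern repeats.
Applying it to gauge: g+11=r, a+3=d, u+11=f, g+3=j, e+11=p.

rdfjp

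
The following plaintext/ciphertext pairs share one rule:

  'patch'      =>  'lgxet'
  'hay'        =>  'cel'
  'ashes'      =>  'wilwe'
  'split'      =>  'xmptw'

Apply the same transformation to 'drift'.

xjmvh

The output letters match the input read backwards, each shifted +4: patch reversed is hctap. The word is reversed, then every letter is shifted forward by 4.
On drift: reverse → tfird; then shift: t+4=x, f+4=j, i+4=m, r+4=v, d+4=h.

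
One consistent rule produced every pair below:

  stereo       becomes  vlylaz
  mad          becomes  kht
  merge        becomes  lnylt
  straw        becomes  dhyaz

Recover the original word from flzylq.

Read the word backwards and shift each letter +7.
Reversing it on flzylq: shift back: f−7=y, l−7=e, z−7=s, y−7=r, l−7=e, q−7=j → yesrej; then reverse → jersey.

jersey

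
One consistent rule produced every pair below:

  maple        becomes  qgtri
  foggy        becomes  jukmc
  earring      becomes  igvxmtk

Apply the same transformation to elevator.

Shifts by position in maple: pos 0: m→q (+4), pos 1: a→g (+6), pos 2: p→t (+4), pos 3: l→r (+6) — repeating every 2. The shifts repeat in a cycle of length 2: positions 0,1,… shift by +4, +6, then the pattern repeats.
On elevator: e+4=i, l+6=r, e+4=i, v+6=b, a+4=e, t+6=z, o+4=s, r+6=x.

iribezsx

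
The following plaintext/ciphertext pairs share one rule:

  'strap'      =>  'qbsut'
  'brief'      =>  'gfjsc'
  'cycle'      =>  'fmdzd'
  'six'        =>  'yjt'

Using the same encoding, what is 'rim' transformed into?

njs

Two steps: reverse the string, then apply a Caesar shift of +1.
On rim: reverse → mir; then shift: m+1=n, i+1=j, r+1=s.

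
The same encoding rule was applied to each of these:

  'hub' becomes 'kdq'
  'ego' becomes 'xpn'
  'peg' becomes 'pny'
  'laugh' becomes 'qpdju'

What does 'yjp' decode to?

The output letters match the input read backwards, each shifted +9: hub reversed is buh. The word is reversed, then every letter is shifted forward by 9.
Undoing it on yjp: shift back: y−9=p, j−9=a, p−9=g → pag; then reverse → gap.

gap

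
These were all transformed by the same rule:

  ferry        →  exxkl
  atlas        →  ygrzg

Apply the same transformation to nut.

Read the word backwards and shift each letter +6.
On nut: reverse → tun; then shift: t+6=z, u+6=a, n+6=t.

zat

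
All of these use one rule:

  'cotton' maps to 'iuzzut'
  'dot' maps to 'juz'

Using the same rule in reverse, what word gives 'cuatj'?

wound

Compare letters: c→i is +6, o→u is +6, t→z is +6 — a constant shift. It's a constant shift of +6 (ROT6).
Reversing it on cuatj: c−6=w, u−6=o, a−6=u, t−6=n, j−6=d.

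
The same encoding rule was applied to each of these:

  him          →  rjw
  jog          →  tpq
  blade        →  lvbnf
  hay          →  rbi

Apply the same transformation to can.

The shift depends on letter class: consonant h→r is +10, but vowel i→j is +1. Two shifts are in play — +1 for a/e/i/o/u, +10 for every other letter.
On can: c(cons)+10=m, a(vowel)+1=b, n(cons)+10=x.

mbx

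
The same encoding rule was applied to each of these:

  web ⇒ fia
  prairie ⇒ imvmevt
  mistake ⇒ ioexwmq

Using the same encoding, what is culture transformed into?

ivyxpyg

The output letters match the input read backwards, each shifted +4: web reversed is bew. Read the word backwards and shift each letter +4.
Applying it to culture: reverse → erutluc; then shift: e+4=i, r+4=v, u+4=y, t+4=x, l+4=p, u+4=y, c+4=g.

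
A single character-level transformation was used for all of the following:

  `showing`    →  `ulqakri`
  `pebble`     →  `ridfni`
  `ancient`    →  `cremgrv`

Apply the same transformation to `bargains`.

It's a Vigenère-style cipher with numeric key [2,4]: position i shifts by key[i mod 2].
On bargains: b+2=d, a+4=e, r+2=t, g+4=k, a+2=c, i+4=m, n+2=p, s+4=w.

detkcmpw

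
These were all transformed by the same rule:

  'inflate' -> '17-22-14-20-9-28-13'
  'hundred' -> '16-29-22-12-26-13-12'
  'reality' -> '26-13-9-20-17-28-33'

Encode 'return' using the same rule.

The number is (letter's place in the alphabet, a=1) + 8.
Applying it to return: r=18→26, e=5→13, t=20→28, u=21→29, r=18→26, n=14→22.

26-13-28-29-26-22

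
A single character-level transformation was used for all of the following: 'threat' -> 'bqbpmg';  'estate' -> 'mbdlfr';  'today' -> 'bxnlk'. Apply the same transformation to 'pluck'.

In threat: t→b is +8, h→q is +9, r→b is +10, e→p is +11 — the shift increases by 1 each position. Letter i (0-indexed) is shifted by i+8, so successive shifts are 8, 9, 10, ….
For pluck: p+8=x, l+9=u, u+10=e, c+11=n, k+12=w.

xuenw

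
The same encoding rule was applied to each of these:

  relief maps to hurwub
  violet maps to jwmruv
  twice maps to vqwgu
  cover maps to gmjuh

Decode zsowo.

r(17)→h(7) and e(4)→u(20) fit y≡7x+18 (mod 26); the inverse of 7 mod 26 is 15. This is an affine cipher: with a=0,…,z=25, each position x becomes (7x+18) mod 26.
Reversing it on zsowo: z(25)→15·(25−18)≡1=b; s(18)→15·(18−18)≡0=a; o(14)→15·(14−18)≡18=s; w(22)→15·(22−18)≡8=i; o(14)→15·(14−18)≡18=s (all mod 26).

basis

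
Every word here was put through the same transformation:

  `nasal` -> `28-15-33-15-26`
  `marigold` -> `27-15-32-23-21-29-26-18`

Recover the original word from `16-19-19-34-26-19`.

n is letter #14 and maps to 28: an offset of 14. Each letter is replaced by its alphabet position (a=1..z=26) + 14.
Reversing it on 16-19-19-34-26-19: 16→(16−14)÷1=2=b, 19→(19−14)÷1=5=e, 19→(19−14)÷1=5=e, 34→(34−14)÷1=20=t, 26→(26−14)÷1=12=l, 19→(19−14)÷1=5=e.

beetle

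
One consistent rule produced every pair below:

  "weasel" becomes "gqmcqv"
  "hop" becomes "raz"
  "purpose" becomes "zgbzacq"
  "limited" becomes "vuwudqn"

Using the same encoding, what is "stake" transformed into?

cdmuq

The shift depends on letter class: consonant w→g is +10, but vowel e→q is +12. Vowels shift forward by 12 and consonants shift forward by 10.
For stake: s(cons)+10=c, t(cons)+10=d, a(vowel)+12=m, k(cons)+10=u, e(vowel)+12=q.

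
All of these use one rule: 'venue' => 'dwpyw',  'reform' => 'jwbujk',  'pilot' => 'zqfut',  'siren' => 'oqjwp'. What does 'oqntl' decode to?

v(21)→d(3) and e(4)→w(22) fit y≡5x+2 (mod 26); the inverse of 5 mod 26 is 21. Each letter's alphabet position (a=0..z=25) is mapped through 5·x+2 mod 26 — an affine cipher.
Undoing it on oqntl: o(14)→21·(14−2)≡18=s; q(16)→21·(16−2)≡8=i; n(13)→21·(13−2)≡23=x; t(19)→21·(19−2)≡19=t; l(11)→21·(11−2)≡7=h (all mod 26).

sixth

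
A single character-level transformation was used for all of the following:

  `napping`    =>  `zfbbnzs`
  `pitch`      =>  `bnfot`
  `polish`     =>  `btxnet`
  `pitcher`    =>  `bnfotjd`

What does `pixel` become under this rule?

bnjjx

Two shifts are in play — +5 for a/e/i/o/u, +12 for every other letter.
Applying it to pixel: p(cons)+12=b, i(vowel)+5=n, x(cons)+12=j, e(vowel)+5=j, l(cons)+12=x.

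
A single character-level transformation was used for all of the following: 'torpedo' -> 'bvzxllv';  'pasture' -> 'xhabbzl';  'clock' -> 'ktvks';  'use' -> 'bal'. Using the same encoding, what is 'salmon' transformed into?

The rule splits by letter class: vowels +7, consonants +8.
Applying it to salmon: s(cons)+8=a, a(vowel)+7=h, l(cons)+8=t, m(cons)+8=u, o(vowel)+7=v, n(cons)+8=v.

ahtuvv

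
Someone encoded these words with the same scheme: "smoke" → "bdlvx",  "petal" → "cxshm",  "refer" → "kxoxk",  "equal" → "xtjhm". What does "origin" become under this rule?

lknfnu

s(18)→b(1) and m(12)→d(3) fit y≡17x+7 (mod 26); the inverse of 17 mod 26 is 23. Each letter's alphabet position (a=0..z=25) is mapped through 17·x+7 mod 26 — an affine cipher.
For origin: o(14)→17·14+7≡11=l; r(17)→17·17+7≡10=k; i(8)→17·8+7≡13=n; g(6)→17·6+7≡5=f; i(8)→17·8+7≡13=n; n(13)→17·13+7≡20=u (all mod 26).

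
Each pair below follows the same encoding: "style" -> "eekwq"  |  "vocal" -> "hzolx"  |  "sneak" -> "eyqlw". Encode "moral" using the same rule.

Shifts by position in style: pos 0: s→e (+12), pos 1: t→e (+11), pos 2: y→k (+12), pos 3: l→w (+11) — repeating every 2. It's a Vigenère-style cipher with numeric key [12,11]: position i shifts by key[i mod 2].
Applying it to moral: m+12=y, o+11=z, r+12=d, a+11=l, l+12=x.

yzdlx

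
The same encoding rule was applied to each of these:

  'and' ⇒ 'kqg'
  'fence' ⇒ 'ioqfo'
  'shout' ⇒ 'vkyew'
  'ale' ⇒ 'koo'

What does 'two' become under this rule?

The shift depends on letter class: consonant n→q is +3, but vowel a→k is +10. The rule splits by letter class: vowels +10, consonants +3.
On two: t(cons)+3=w, w(cons)+3=z, o(vowel)+10=y.

wzy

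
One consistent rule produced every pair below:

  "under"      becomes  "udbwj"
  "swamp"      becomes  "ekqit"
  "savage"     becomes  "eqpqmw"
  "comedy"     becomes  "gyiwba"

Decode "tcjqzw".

u(20)→u(20) and n(13)→d(3) fit y≡21x+16 (mod 26); the inverse of 21 mod 26 is 5. Treating letters as 0–25, the rule is x ↦ 21x + 16 (mod 26).
Decoding tcjqzw: t(19)→5·(19−16)≡15=p; c(2)→5·(2−16)≡8=i; j(9)→5·(9−16)≡17=r; q(16)→5·(16−16)≡0=a; z(25)→5·(25−16)≡19=t; w(22)→5·(22−16)≡4=e (all mod 26).

pirate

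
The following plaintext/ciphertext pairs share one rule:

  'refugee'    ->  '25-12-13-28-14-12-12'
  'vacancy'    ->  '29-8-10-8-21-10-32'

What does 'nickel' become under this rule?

r is letter #18 and maps to 25: an offset of 7. Each letter is replaced by its alphabet position (a=1..z=26) + 7.
Applying it to nickel: n=14→21, i=9→16, c=3→10, k=11→18, e=5→12, l=12→19.

21-16-10-18-12-19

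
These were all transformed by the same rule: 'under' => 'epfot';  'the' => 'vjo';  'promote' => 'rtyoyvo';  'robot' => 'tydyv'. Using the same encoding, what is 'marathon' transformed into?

Two shifts are in play — +10 for a/e/i/o/u, +2 for every other letter.
For marathon: m(cons)+2=o, a(vowel)+10=k, r(cons)+2=t, a(vowel)+10=k, t(cons)+2=v, h(cons)+2=j, o(vowel)+10=y, n(cons)+2=p.

oktkvjyp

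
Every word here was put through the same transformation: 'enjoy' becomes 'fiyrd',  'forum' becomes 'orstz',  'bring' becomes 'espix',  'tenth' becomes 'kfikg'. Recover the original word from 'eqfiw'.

blend

This is an affine cipher: with a=0,…,z=25, each position x becomes (9x+21) mod 26.
Reversing it on eqfiw: e(4)→3·(4−21)≡1=b; q(16)→3·(16−21)≡11=l; f(5)→3·(5−21)≡4=e; i(8)→3·(8−21)≡13=n; w(22)→3·(22−21)≡3=d (all mod 26).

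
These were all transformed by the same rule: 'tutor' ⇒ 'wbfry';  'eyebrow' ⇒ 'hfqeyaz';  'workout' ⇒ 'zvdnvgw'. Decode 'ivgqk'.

Shifts by position in tutor: pos 0: t→w (+3), pos 1: u→b (+7), pos 2: t→f (+12), pos 3: o→r (+3), pos 4: r→y (+7) — repeating every 3. A repeating key of period 3 is used — shifts +3, +7, +12 over and over.
Decoding ivgqk: i−3=f, v−7=o, g−12=u, q−3=n, k−7=d.

found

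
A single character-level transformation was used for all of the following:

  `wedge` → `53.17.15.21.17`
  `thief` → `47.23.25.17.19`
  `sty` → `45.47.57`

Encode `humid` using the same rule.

23.49.33.25.15

w(#23)→53 and e(#5)→17: differences scale by 2, so n = 2·pos + 7. With a=1..z=26, the number is 2·pos + 7.
On humid: h=8→23, u=21→49, m=13→33, i=9→25, d=4→15.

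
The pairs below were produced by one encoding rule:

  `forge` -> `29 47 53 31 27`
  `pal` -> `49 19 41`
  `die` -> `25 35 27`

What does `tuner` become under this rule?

57 59 45 27 53

The formula is n = 2×(alphabet index, a=1) + 17.
Applying it to tuner: t=20→57, u=21→59, n=14→45, e=5→27, r=18→53.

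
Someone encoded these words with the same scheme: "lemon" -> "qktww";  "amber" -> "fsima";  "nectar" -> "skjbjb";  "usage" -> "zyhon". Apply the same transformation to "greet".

lxlmc

In lemon: l→q is +5, e→k is +6, m→t is +7, o→w is +8 — the shift increases by 1 each position. Each letter shifts forward by (position + 5), i.e. 5, 6, 7, … — the shift grows by one for each successive letter.
Applying it to greet: g+5=l, r+6=x, e+7=l, e+8=m, t+9=c.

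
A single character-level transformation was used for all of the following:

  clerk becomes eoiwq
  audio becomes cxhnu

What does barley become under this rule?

In clerk: c→e is +2, l→o is +3, e→i is +4, r→w is +5 — the shift increases by 1 each position. Letter i (0-indexed) is shifted by i+2, so successive shifts are 2, 3, 4, ….
On barley: b+2=d, a+3=d, r+4=v, l+5=q, e+6=k, y+7=f.

ddvqkf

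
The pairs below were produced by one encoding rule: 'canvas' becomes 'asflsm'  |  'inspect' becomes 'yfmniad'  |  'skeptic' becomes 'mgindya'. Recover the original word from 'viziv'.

c(2)→a(0) and a(0)→s(18) fit y≡17x+18 (mod 26); the inverse of 17 mod 26 is 23. Each letter's alphabet position (a=0..z=25) is mapped through 17·x+18 mod 26 — an affine cipher.
Undoing it on viziv: v(21)→23·(21−18)≡17=r; i(8)→23·(8−18)≡4=e; z(25)→23·(25−18)≡5=f; i(8)→23·(8−18)≡4=e; v(21)→23·(21−18)≡17=r (all mod 26).

refer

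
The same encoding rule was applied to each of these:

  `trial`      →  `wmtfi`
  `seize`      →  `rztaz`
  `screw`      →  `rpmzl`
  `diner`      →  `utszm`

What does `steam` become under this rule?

t(19)→w(22) and r(17)→m(12) fit y≡5x+5 (mod 26); the inverse of 5 mod 26 is 21. Treating letters as 0–25, the rule is x ↦ 5x + 5 (mod 26).
For steam: s(18)→5·18+5≡17=r; t(19)→5·19+5≡22=w; e(4)→5·4+5≡25=z; a(0)→5·0+5≡5=f; m(12)→5·12+5≡13=n (all mod 26).

rwzfn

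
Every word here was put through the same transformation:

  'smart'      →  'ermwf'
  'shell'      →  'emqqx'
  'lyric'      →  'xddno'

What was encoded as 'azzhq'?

ounce

Shifts by position in smart: pos 0: s→e (+12), pos 1: m→r (+5), pos 2: a→m (+12), pos 3: r→w (+5) — repeating every 2. The shifts repeat in a cycle of length 2: positions 0,1,… shift by +12, +5, then the pattern repeats.
Undoing it on azzhq: a−12=o, z−5=u, z−12=n, h−5=c, q−12=e.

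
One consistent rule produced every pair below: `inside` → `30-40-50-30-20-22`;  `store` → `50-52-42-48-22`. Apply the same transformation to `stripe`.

50-52-48-30-44-22

Each letter becomes 2×(its alphabet position, a=1..z=26) + 12.
On stripe: s=19→50, t=20→52, r=18→48, i=9→30, p=16→44, e=5→22.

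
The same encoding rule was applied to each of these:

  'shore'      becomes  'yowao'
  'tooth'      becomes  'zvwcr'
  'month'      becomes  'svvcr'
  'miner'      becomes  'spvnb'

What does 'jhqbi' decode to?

daisy

Letter i (0-indexed) is shifted by i+6, so successive shifts are 6, 7, 8, ….
Reversing it on jhqbi: j−6=d, h−7=a, q−8=i, b−9=s, i−10=y.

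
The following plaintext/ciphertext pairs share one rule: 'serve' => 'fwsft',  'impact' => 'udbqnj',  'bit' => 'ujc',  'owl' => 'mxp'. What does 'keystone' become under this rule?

foputzfl

Two steps: reverse the string, then apply a Caesar shift of +1.
For keystone: reverse → enotsyek; then shift: e+1=f, n+1=o, o+1=p, t+1=u, s+1=t, y+1=z, e+1=f, k+1=l.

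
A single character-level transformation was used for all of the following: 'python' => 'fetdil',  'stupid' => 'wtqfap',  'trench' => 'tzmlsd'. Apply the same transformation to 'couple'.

siqfrm

Each letter's alphabet position (a=0..z=25) is mapped through 23·x+24 mod 26 — an affine cipher.
For couple: c(2)→23·2+24≡18=s; o(14)→23·14+24≡8=i; u(20)→23·20+24≡16=q; p(15)→23·15+24≡5=f; l(11)→23·11+24≡17=r; e(4)→23·4+24≡12=m (all mod 26).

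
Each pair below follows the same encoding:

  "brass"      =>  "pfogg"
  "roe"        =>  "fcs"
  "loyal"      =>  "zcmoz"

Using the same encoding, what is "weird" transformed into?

Compare letters: b→p is +14, r→f is +14, a→o is +14 — a constant shift. It's a constant shift of +14 (ROT14).
Applying it to weird: w+14=k, e+14=s, i+14=w, r+14=f, d+14=r.

kswfr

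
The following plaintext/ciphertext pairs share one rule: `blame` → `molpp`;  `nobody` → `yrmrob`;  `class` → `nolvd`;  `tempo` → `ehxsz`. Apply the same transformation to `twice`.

eztfp

It's a Vigenère-style cipher with numeric key [11,3]: position i shifts by key[i mod 2].
On twice: t+11=e, w+3=z, i+11=t, c+3=f, e+11=p.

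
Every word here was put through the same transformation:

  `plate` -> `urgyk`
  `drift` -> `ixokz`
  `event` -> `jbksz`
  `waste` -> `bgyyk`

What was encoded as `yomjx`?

A repeating key of period 3 is used — shifts +5, +6, +6 over and over.
Undoing it on yomjx: y−5=t, o−6=i, m−6=g, j−5=e, x−6=r.

tiger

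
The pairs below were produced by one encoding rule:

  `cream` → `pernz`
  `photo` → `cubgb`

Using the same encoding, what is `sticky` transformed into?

Compare letters: c→p is +13, r→e is +13, e→r is +13 — a constant shift. Every letter moves 13 places later in the alphabet, wrapping around z→a.
For sticky: s+13=f, t+13=g, i+13=v, c+13=p, k+13=x, y+13=l.

fgvpxl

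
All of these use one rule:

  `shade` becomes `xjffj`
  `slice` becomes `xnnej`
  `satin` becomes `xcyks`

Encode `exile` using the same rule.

Shifts by position in shade: pos 0: s→x (+5), pos 1: h→j (+2), pos 2: a→f (+5), pos 3: d→f (+2) — repeating every 2. A repeating key of period 2 is used — shifts +5, +2 over and over.
Applying it to exile: e+5=j, x+2=z, i+5=n, l+2=n, e+5=j.

jznnj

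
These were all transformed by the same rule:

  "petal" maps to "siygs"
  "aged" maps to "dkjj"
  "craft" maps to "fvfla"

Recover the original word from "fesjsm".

In petal: p→s is +3, e→i is +4, t→y is +5, a→g is +6 — the shift increases by 1 each position. Letter i (0-indexed) is shifted by i+3, so successive shifts are 3, 4, 5, ….
Reversing it on fesjsm: f−3=c, e−4=a, s−5=n, j−6=d, s−7=l, m−8=e.

candle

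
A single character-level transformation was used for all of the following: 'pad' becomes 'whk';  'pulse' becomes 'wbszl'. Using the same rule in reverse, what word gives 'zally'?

Compare letters: p→w is +7, a→h is +7, d→k is +7 — a constant shift. Each letter is shifted forward by 7 in the alphabet (a Caesar shift of +7).
Undoing it on zally: z−7=s, a−7=t, l−7=e, l−7=e, y−7=r.

steer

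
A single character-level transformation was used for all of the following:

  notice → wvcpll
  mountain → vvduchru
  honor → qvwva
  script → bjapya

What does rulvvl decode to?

Shifts by position in notice: pos 0: n→w (+9), pos 1: o→v (+7), pos 2: t→c (+9), pos 3: i→p (+7) — repeating every 2. It's a Vigenère-style cipher with numeric key [9,7]: position i shifts by key[i mod 2].
Decoding rulvvl: r−9=i, u−7=n, l−9=c, v−7=o, v−9=m, l−7=e.

income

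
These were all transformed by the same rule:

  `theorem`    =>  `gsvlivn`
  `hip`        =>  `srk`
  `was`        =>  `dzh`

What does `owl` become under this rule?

ldo

Each pair mirrors across the alphabet (t↔g, h↔s, e↔v): positions sum to 25. Letters are reflected about the middle of the alphabet (position → 25−position): Atbash.
On owl: o↔l, w↔d, l↔o.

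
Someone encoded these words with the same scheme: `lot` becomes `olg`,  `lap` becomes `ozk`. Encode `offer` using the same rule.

luuvi

Each pair mirrors across the alphabet (l↔o, o↔l, t↔g): positions sum to 25. Each letter is replaced by its mirror in the alphabet: a↔z, b↔y, c↔x, and so on (the Atbash cipher).
On offer: o↔l, f↔u, f↔u, e↔v, r↔i.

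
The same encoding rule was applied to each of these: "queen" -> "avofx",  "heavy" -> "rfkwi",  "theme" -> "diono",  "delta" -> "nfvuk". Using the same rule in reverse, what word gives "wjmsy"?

micro

Shifts by position in queen: pos 0: q→a (+10), pos 1: u→v (+1), pos 2: e→o (+10), pos 3: e→f (+1) — repeating every 2. A repeating key of period 2 is used — shifts +10, +1 over and over.
Reversing it on wjmsy: w−10=m, j−1=i, m−10=c, s−1=r, y−10=o.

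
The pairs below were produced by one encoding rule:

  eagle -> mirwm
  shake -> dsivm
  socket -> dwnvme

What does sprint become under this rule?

dacqye

The shift depends on letter class: consonant g→r is +11, but vowel e→m is +8. Vowels shift forward by 8 and consonants shift forward by 11.
For sprint: s(cons)+11=d, p(cons)+11=a, r(cons)+11=c, i(vowel)+8=q, n(cons)+11=y, t(cons)+11=e.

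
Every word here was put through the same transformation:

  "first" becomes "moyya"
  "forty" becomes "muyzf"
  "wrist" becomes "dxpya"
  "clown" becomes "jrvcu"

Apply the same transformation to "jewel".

qkdks

Shifts by position in first: pos 0: f→m (+7), pos 1: i→o (+6), pos 2: r→y (+7), pos 3: s→y (+6) — repeating every 2. It's a Vigenère-style cipher with numeric key [7,6]: position i shifts by key[i mod 2].
Applying it to jewel: j+7=q, e+6=k, w+7=d, e+6=k, l+7=s.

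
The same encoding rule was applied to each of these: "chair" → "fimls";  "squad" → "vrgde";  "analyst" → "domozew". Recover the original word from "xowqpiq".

Shifts by position in chair: pos 0: c→f (+3), pos 1: h→i (+1), pos 2: a→m (+12), pos 3: i→l (+3), pos 4: r→s (+1) — repeating every 3. The shifts repeat in a cycle of length 3: positions 0,1,… shift by +3, +1, +12, then the pattern repeats.
Undoing it on xowqpiq: x−3=u, o−1=n, w−12=k, q−3=n, p−1=o, i−12=w, q−3=n.

unknown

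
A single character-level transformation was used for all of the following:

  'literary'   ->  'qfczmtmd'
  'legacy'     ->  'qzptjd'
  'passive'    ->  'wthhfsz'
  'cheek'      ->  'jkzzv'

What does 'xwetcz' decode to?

Each letter's alphabet position (a=0..z=25) is mapped through 21·x+19 mod 26 — an affine cipher.
Undoing it on xwetcz: x(23)→5·(23−19)≡20=u; w(22)→5·(22−19)≡15=p; e(4)→5·(4−19)≡3=d; t(19)→5·(19−19)≡0=a; c(2)→5·(2−19)≡19=t; z(25)→5·(25−19)≡4=e (all mod 26).

update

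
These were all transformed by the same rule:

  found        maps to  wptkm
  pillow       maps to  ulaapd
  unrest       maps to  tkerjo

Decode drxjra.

weasel

f(5)→w(22) and o(14)→p(15) fit y≡5x+23 (mod 26); the inverse of 5 mod 26 is 21. This is an affine cipher: with a=0,…,z=25, each position x becomes (5x+23) mod 26.
Reversing it on drxjra: d(3)→21·(3−23)≡22=w; r(17)→21·(17−23)≡4=e; x(23)→21·(23−23)≡0=a; j(9)→21·(9−23)≡18=s; r(17)→21·(17−23)≡4=e; a(0)→21·(0−23)≡11=l (all mod 26).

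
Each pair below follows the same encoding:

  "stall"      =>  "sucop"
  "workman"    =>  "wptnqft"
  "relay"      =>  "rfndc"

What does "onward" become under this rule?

ooydvi

In stall: s→s is +0, t→u is +1, a→c is +2, l→o is +3 — the shift increases by 1 each position. The shift increases by 1 at each position, starting from +0: 0, 1, 2, ….
On onward: o+0=o, n+1=o, w+2=y, a+3=d, r+4=v, d+5=i.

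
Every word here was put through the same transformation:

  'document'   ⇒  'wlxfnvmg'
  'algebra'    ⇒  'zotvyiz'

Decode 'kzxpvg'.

Letters are reflected about the middle of the alphabet (position → 25−position): Atbash.
Undoing it on kzxpvg: k↔p, z↔a, x↔c, p↔k, v↔e, g↔t.

packet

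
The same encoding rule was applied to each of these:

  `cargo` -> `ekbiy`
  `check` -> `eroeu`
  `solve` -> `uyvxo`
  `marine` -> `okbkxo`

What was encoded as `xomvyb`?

vector

Shifts by position in cargo: pos 0: c→e (+2), pos 1: a→k (+10), pos 2: r→b (+10), pos 3: g→i (+2), pos 4: o→y (+10) — repeating every 3. It's a Vigenère-style cipher with numeric key [2,10,10]: position i shifts by key[i mod 3].
Decoding xomvyb: x−2=v, o−10=e, m−10=c, v−2=t, y−10=o, b−10=r.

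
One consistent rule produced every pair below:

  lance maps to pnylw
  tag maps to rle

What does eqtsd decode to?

shift

The output letters match the input read backwards, each shifted +11: lance reversed is ecnal. Two steps: reverse the string, then apply a Caesar shift of +11.
Decoding eqtsd: shift back: e−11=t, q−11=f, t−11=i, s−11=h, d−11=s → tfihs; then reverse → shift.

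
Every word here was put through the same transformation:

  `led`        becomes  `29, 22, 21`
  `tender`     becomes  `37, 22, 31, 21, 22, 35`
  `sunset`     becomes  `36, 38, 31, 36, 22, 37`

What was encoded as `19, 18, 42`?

bay

Each letter is replaced by its alphabet position (a=1..z=26) + 17.
Reversing it on 19, 18, 42: 19→(19−17)÷1=2=b, 18→(18−17)÷1=1=a, 42→(42−17)÷1=25=y.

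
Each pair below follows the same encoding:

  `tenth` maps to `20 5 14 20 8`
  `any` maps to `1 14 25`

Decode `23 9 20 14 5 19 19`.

witness

t is letter #20 and maps to 20: an offset of 0. Letters become their 1-indexed alphabet positions: a=1 … z=26.
Undoing it on 23 9 20 14 5 19 19: 23=w, 9=i, 20=t, 14=n, 5=e, 19=s, 19=s.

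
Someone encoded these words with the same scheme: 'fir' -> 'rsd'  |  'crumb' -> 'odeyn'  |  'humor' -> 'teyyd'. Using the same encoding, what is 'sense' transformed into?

eozeo

Vowels shift forward by 10 and consonants shift forward by 12.
Applying it to sense: s(cons)+12=e, e(vowel)+10=o, n(cons)+12=z, s(cons)+12=e, e(vowel)+10=o.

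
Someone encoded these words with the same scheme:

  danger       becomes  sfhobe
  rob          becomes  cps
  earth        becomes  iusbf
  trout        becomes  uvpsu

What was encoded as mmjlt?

skill

Two steps: reverse the string, then apply a Caesar shift of +1.
Reversing it on mmjlt: shift back: m−1=l, m−1=l, j−1=i, l−1=k, t−1=s → lliks; then reverse → skill.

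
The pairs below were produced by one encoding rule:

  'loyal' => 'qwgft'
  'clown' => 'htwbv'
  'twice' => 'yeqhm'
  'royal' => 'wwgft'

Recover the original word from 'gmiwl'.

beard

Shifts by position in loyal: pos 0: l→q (+5), pos 1: o→w (+8), pos 2: y→g (+8), pos 3: a→f (+5), pos 4: l→t (+8) — repeating every 3. The shifts repeat in a cycle of length 3: positions 0,1,… shift by +5, +8, +8, then the pattern repeats.
Reversing it on gmiwl: g−5=b, m−8=e, i−8=a, w−5=r, l−8=d.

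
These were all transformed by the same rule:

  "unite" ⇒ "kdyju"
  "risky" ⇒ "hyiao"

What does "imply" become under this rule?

ycfbo

Each letter is shifted forward by 16 in the alphabet (a Caesar shift of +16).
On imply: i+16=y, m+16=c, p+16=f, l+16=b, y+16=o.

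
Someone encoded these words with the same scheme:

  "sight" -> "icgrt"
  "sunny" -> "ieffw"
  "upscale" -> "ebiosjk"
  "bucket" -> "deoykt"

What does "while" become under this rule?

arcjk

s(18)→i(8) and i(8)→c(2) fit y≡11x+18 (mod 26); the inverse of 11 mod 26 is 19. Treating letters as 0–25, the rule is x ↦ 11x + 18 (mod 26).
On while: w(22)→11·22+18≡0=a; h(7)→11·7+18≡17=r; i(8)→11·8+18≡2=c; l(11)→11·11+18≡9=j; e(4)→11·4+18≡10=k (all mod 26).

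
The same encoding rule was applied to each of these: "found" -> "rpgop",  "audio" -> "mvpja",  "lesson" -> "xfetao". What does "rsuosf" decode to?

Shifts by position in found: pos 0: f→r (+12), pos 1: o→p (+1), pos 2: u→g (+12), pos 3: n→o (+1) — repeating every 2. The shifts repeat in a cycle of length 2: positions 0,1,… shift by +12, +1, then the pattern repeats.
Decoding rsuosf: r−12=f, s−1=r, u−12=i, o−1=n, s−12=g, f−1=e.

fringe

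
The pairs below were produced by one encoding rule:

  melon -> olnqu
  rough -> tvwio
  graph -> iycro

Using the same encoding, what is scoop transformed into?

Shifts by position in melon: pos 0: m→o (+2), pos 1: e→l (+7), pos 2: l→n (+2), pos 3: o→q (+2), pos 4: n→u (+7) — repeating every 3. A repeating key of period 3 is used — shifts +2, +7, +2 over and over.
Applying it to scoop: s+2=u, c+7=j, o+2=q, o+2=q, p+7=w.

ujqqw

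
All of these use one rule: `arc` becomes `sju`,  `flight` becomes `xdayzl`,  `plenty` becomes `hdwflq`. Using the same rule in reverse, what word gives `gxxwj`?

Compare letters: a→s is +18, r→j is +18, c→u is +18 — a constant shift. This is a Caesar cipher with shift 18.
Decoding gxxwj: g−18=o, x−18=f, x−18=f, w−18=e, j−18=r.

offer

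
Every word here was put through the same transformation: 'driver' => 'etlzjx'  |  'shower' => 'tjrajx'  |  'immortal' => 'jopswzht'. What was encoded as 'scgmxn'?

radish

In driver: d→e is +1, r→t is +2, i→l is +3, v→z is +4 — the shift increases by 1 each position. The shift increases by 1 at each position, starting from +1: 1, 2, 3, ….
Decoding scgmxn: s−1=r, c−2=a, g−3=d, m−4=i, x−5=s, n−6=h.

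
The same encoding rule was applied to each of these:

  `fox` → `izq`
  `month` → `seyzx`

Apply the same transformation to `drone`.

pyzco

The output letters match the input read backwards, each shifted +11: fox reversed is xof. Read the word backwards and shift each letter +11.
On drone: reverse → enord; then shift: e+11=p, n+11=y, o+11=z, r+11=c, d+11=o.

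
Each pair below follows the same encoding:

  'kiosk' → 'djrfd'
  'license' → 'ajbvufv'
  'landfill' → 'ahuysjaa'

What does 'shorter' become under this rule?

k(10)→d(3) and i(8)→j(9) fit y≡23x+7 (mod 26); the inverse of 23 mod 26 is 17. Treating letters as 0–25, the rule is x ↦ 23x + 7 (mod 26).
Applying it to shorter: s(18)→23·18+7≡5=f; h(7)→23·7+7≡12=m; o(14)→23·14+7≡17=r; r(17)→23·17+7≡8=i; t(19)→23·19+7≡2=c; e(4)→23·4+7≡21=v; r(17)→23·17+7≡8=i (all mod 26).

fmricvi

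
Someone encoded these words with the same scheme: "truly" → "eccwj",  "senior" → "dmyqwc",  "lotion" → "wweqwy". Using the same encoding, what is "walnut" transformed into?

hiwyce

The shift depends on letter class: consonant t→e is +11, but vowel u→c is +8. Two shifts are in play — +8 for a/e/i/o/u, +11 for every other letter.
For walnut: w(cons)+11=h, a(vowel)+8=i, l(cons)+11=w, n(cons)+11=y, u(vowel)+8=c, t(cons)+11=e.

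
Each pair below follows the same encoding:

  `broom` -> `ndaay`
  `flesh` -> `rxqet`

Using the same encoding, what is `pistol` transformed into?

Compare letters: b→n is +12, r→d is +12, o→a is +12 — a constant shift. This is a Caesar cipher with shift 12.
On pistol: p+12=b, i+12=u, s+12=e, t+12=f, o+12=a, l+12=x.

buefax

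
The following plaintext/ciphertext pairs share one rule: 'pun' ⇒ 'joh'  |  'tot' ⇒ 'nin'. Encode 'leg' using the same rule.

Compare letters: p→j is +20, u→o is +20, n→h is +20 — a constant shift. Each letter is shifted forward by 20 in the alphabet (a Caesar shift of +20).
Applying it to leg: l+20=f, e+20=y, g+20=a.

fya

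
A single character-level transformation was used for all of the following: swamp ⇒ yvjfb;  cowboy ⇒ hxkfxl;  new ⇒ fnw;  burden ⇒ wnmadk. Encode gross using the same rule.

bbxap

The word is reversed, then every letter is shifted forward by 9.
Applying it to gross: reverse → ssorg; then shift: s+9=b, s+9=b, o+9=x, r+9=a, g+9=p.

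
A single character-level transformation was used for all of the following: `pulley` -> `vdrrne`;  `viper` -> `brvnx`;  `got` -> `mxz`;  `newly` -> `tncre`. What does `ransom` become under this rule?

xjtyxs

Vowels shift forward by 9 and consonants shift forward by 6.
Applying it to ransom: r(cons)+6=x, a(vowel)+9=j, n(cons)+6=t, s(cons)+6=y, o(vowel)+9=x, m(cons)+6=s.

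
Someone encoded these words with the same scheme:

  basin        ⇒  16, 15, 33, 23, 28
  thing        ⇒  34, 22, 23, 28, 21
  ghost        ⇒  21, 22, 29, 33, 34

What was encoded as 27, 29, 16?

mob

b is letter #2 and maps to 16: an offset of 14. The number is (letter's place in the alphabet, a=1) + 14.
Undoing it on 27, 29, 16: 27→(27−14)÷1=13=m, 29→(29−14)÷1=15=o, 16→(16−14)÷1=2=b.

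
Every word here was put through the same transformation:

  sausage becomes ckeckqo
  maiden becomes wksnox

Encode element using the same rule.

Compare letters: s→c is +10, a→k is +10, u→e is +10 — a constant shift. It's a constant shift of +10 (ROT10).
On element: e+10=o, l+10=v, e+10=o, m+10=w, e+10=o, n+10=x, t+10=d.

ovowoxd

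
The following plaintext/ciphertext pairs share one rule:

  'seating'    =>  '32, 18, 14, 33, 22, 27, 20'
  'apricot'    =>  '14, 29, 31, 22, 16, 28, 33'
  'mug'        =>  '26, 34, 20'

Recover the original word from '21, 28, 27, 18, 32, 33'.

honest

s is letter #19 and maps to 32: an offset of 13. Letters become their 1-based position plus 13 (so a→14, b→15, …).
Reversing it on 21, 28, 27, 18, 32, 33: 21→(21−13)÷1=8=h, 28→(28−13)÷1=15=o, 27→(27−13)÷1=14=n, 18→(18−13)÷1=5=e, 32→(32−13)÷1=19=s, 33→(33−13)÷1=20=t.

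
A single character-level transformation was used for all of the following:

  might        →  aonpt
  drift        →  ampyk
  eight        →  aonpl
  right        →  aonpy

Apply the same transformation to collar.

yhssvj

The output letters match the input read backwards, each shifted +7: might reversed is thgim. Read the word backwards and shift each letter +7.
On collar: reverse → ralloc; then shift: r+7=y, a+7=h, l+7=s, l+7=s, o+7=v, c+7=j.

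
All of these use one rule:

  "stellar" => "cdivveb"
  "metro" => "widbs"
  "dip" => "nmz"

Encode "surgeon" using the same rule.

The shift depends on letter class: consonant s→c is +10, but vowel e→i is +4. Vowels shift forward by 4 and consonants shift forward by 10.
For surgeon: s(cons)+10=c, u(vowel)+4=y, r(cons)+10=b, g(cons)+10=q, e(vowel)+4=i, o(vowel)+4=s, n(cons)+10=x.

cybqisx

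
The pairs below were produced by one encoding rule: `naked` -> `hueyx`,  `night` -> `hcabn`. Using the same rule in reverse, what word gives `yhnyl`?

enter

Compare letters: n→h is +20, a→u is +20, k→e is +20 — a constant shift. It's a constant shift of +20 (ROT20).
Undoing it on yhnyl: y−20=e, h−20=n, n−20=t, y−20=e, l−20=r.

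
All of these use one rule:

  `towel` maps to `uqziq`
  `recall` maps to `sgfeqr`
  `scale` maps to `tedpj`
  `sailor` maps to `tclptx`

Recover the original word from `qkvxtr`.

Letter i (0-indexed) is shifted by i+1, so successive shifts are 1, 2, 3, ….
Decoding qkvxtr: q−1=p, k−2=i, v−3=s, x−4=t, t−5=o, r−6=l.

pistol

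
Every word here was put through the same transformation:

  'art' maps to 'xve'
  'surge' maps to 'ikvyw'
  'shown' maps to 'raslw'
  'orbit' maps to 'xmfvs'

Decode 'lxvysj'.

The output letters match the input read backwards, each shifted +4: art reversed is tra. Read the word backwards and shift each letter +4.
Decoding lxvysj: shift back: l−4=h, x−4=t, v−4=r, y−4=u, s−4=o, j−4=f → htruof; then reverse → fourth.

fourth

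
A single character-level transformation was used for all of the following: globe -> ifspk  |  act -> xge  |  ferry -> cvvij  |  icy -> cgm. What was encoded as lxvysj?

fourth

Two steps: reverse the string, then apply a Caesar shift of +4.
Decoding lxvysj: shift back: l−4=h, x−4=t, v−4=r, y−4=u, s−4=o, j−4=f → htruof; then reverse → fourth.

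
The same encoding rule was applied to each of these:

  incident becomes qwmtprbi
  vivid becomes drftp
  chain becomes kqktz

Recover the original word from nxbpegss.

forested

Letter i (0-indexed) is shifted by i+8, so successive shifts are 8, 9, 10, ….
Decoding nxbpegss: n−8=f, x−9=o, b−10=r, p−11=e, e−12=s, g−13=t, s−14=e, s−15=d.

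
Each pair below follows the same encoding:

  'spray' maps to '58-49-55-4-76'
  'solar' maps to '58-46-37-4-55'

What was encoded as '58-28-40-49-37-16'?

Each letter becomes 3×(its alphabet position, a=1..z=26) + 1.
Undoing it on 58-28-40-49-37-16: 58→(58−1)÷3=19=s, 28→(28−1)÷3=9=i, 40→(40−1)÷3=13=m, 49→(49−1)÷3=16=p, 37→(37−1)÷3=12=l, 16→(16−1)÷3=5=e.

simple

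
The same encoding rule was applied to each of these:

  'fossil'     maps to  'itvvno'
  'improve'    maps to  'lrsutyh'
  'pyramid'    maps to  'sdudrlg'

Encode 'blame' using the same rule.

Shifts by position in fossil: pos 0: f→i (+3), pos 1: o→t (+5), pos 2: s→v (+3), pos 3: s→v (+3), pos 4: i→n (+5), pos 5: l→o (+3) — repeating every 3. It's a Vigenère-style cipher with numeric key [3,5,3]: position i shifts by key[i mod 3].
Applying it to blame: b+3=e, l+5=q, a+3=d, m+3=p, e+5=j.

eqdpj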